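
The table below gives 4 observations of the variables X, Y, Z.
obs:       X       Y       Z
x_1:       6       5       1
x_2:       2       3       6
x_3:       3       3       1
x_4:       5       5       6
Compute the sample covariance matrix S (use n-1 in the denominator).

Step 1 — column means:
  mean(X) = (6 + 2 + 3 + 5) / 4 = 16/4 = 4
  mean(Y) = (5 + 3 + 3 + 5) / 4 = 16/4 = 4
  mean(Z) = (1 + 6 + 1 + 6) / 4 = 14/4 = 3.5

Step 2 — sample covariance S[i,j] = (1/(n-1)) · Σ_k (x_{k,i} - mean_i) · (x_{k,j} - mean_j), with n-1 = 3.
  S[X,X] = ((2)·(2) + (-2)·(-2) + (-1)·(-1) + (1)·(1)) / 3 = 10/3 = 3.3333
  S[X,Y] = ((2)·(1) + (-2)·(-1) + (-1)·(-1) + (1)·(1)) / 3 = 6/3 = 2
  S[X,Z] = ((2)·(-2.5) + (-2)·(2.5) + (-1)·(-2.5) + (1)·(2.5)) / 3 = -5/3 = -1.6667
  S[Y,Y] = ((1)·(1) + (-1)·(-1) + (-1)·(-1) + (1)·(1)) / 3 = 4/3 = 1.3333
  S[Y,Z] = ((1)·(-2.5) + (-1)·(2.5) + (-1)·(-2.5) + (1)·(2.5)) / 3 = 0/3 = 0
  S[Z,Z] = ((-2.5)·(-2.5) + (2.5)·(2.5) + (-2.5)·(-2.5) + (2.5)·(2.5)) / 3 = 25/3 = 8.3333

S is symmetric (S[j,i] = S[i,j]). Assembling:

S = [[3.3333, 2, -1.6667],
 [2, 1.3333, 0],
 [-1.6667, 0, 8.3333]]


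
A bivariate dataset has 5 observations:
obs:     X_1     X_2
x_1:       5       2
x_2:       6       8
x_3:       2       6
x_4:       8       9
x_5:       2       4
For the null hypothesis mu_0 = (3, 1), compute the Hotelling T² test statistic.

Step 1 — sample mean vector:
  mean(X_1) = (5 + 6 + 2 + 8 + 2) / 5 = 23/5 = 4.6
  mean(X_2) = (2 + 8 + 6 + 9 + 4) / 5 = 29/5 = 5.8
  x̄ = (4.6, 5.8),  deviation x̄ - mu_0 = (4.6, 5.8) - (3, 1) = (1.6, 4.8).

Step 2 — sample covariance matrix, S[i,j] = (1/(n-1)) · Σ_k (x_{k,i} - mean_i) · (x_{k,j} - mean_j), divisor n-1 = 4:
  S[X_1,X_1] = ((0.4)·(0.4) + (1.4)·(1.4) + (-2.6)·(-2.6) + (3.4)·(3.4) + (-2.6)·(-2.6)) / 4 = 27.2/4 = 6.8
  S[X_1,X_2] = ((0.4)·(-3.8) + (1.4)·(2.2) + (-2.6)·(0.2) + (3.4)·(3.2) + (-2.6)·(-1.8)) / 4 = 16.6/4 = 4.15
  S[X_2,X_2] = ((-3.8)·(-3.8) + (2.2)·(2.2) + (0.2)·(0.2) + (3.2)·(3.2) + (-1.8)·(-1.8)) / 4 = 32.8/4 = 8.2
  S = [[6.8, 4.15],
 [4.15, 8.2]].

Step 3 — invert S. det(S) = 6.8·8.2 - (4.15)² = 38.5375.
  S^{-1} = (1/det) · [[d, -b], [-b, a]] = [[0.2128, -0.1077],
 [-0.1077, 0.1765]].

Step 4 — quadratic form (x̄ - mu_0)^T · S^{-1} · (x̄ - mu_0):
  S^{-1} · (x̄ - mu_0) = (-0.1765, 0.6747),
  (x̄ - mu_0)^T · [...] = (1.6)·(-0.1765) + (4.8)·(0.6747) = 2.9561.

Step 5 — scale by n: T² = 5 · 2.9561 = 14.7804.

T² ≈ 14.7804


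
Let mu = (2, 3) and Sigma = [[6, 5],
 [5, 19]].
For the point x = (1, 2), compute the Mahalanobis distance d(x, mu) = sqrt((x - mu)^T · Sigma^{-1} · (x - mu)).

Step 1 — centre the observation: (x - mu) = (-1, -1).

Step 2 — invert Sigma. det(Sigma) = 6·19 - (5)² = 89.
  Sigma^{-1} = (1/det) · [[d, -b], [-b, a]] = [[0.2135, -0.0562],
 [-0.0562, 0.0674]].

Step 3 — form the quadratic (x - mu)^T · Sigma^{-1} · (x - mu):
  Sigma^{-1} · (x - mu) = (-0.1573, -0.0112).
  (x - mu)^T · [Sigma^{-1} · (x - mu)] = (-1)·(-0.1573) + (-1)·(-0.0112) = 0.1685.

Step 4 — take square root: d = √(0.1685) ≈ 0.4105.

d(x, mu) = √(0.1685) ≈ 0.4105


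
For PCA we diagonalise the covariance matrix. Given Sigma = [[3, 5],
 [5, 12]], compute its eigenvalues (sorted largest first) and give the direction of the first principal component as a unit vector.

Step 1 — characteristic polynomial of 2×2 Sigma:
  det(Sigma - λI) = λ² - trace · λ + det = 0.
  trace = 3 + 12 = 15, det = 3·12 - (5)² = 11.
Step 2 — discriminant:
  Δ = trace² - 4·det = 225 - 44 = 181.
Step 3 — eigenvalues:
  λ = (trace ± √Δ)/2 = (15 ± 13.4536)/2,
  λ_1 = 14.2268,  λ_2 = 0.7732.

Step 4 — unit eigenvector for λ_1: solve (Sigma - λ_1 I)v = 0. First row:
  (3 - 14.2268)·v_x + (5)·v_y = 0, i.e. (-11.2268)·v_x + (5)·v_y = 0,
  so v ∝ (b, λ_1 - a) = (5, 11.2268) = u.
  ||u|| = √((5)² + (11.2268)²) = √(151.0413) ≈ 12.2899,
  v_1 = u/||u|| ≈ (0.4068, 0.9135) (||v_1|| = 1).

λ_1 = 14.2268,  λ_2 = 0.7732;  v_1 ≈ (0.4068, 0.9135)


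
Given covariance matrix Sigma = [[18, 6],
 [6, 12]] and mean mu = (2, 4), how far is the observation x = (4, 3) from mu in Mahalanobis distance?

Step 1 — centre the observation: (x - mu) = (2, -1).

Step 2 — invert Sigma. det(Sigma) = 18·12 - (6)² = 180.
  Sigma^{-1} = (1/det) · [[d, -b], [-b, a]] = [[0.0667, -0.0333],
 [-0.0333, 0.1]].

Step 3 — form the quadratic (x - mu)^T · Sigma^{-1} · (x - mu):
  Sigma^{-1} · (x - mu) = (0.1667, -0.1667).
  (x - mu)^T · [Sigma^{-1} · (x - mu)] = (2)·(0.1667) + (-1)·(-0.1667) = 0.5.

Step 4 — take square root: d = √(0.5) ≈ 0.7071.

d(x, mu) = √(0.5) ≈ 0.7071


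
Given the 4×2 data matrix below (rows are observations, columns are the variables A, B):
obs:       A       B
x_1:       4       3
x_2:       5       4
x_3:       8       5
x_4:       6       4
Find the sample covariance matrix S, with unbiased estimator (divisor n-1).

Step 1 — column means:
  mean(A) = (4 + 5 + 8 + 6) / 4 = 23/4 = 5.75
  mean(B) = (3 + 4 + 5 + 4) / 4 = 16/4 = 4

Step 2 — sample covariance S[i,j] = (1/(n-1)) · Σ_k (x_{k,i} - mean_i) · (x_{k,j} - mean_j), with n-1 = 3.
  S[A,A] = ((-1.75)·(-1.75) + (-0.75)·(-0.75) + (2.25)·(2.25) + (0.25)·(0.25)) / 3 = 8.75/3 = 2.9167
  S[A,B] = ((-1.75)·(-1) + (-0.75)·(0) + (2.25)·(1) + (0.25)·(0)) / 3 = 4/3 = 1.3333
  S[B,B] = ((-1)·(-1) + (0)·(0) + (1)·(1) + (0)·(0)) / 3 = 2/3 = 0.6667

S is symmetric (S[j,i] = S[i,j]). Assembling:

S = [[2.9167, 1.3333],
 [1.3333, 0.6667]]


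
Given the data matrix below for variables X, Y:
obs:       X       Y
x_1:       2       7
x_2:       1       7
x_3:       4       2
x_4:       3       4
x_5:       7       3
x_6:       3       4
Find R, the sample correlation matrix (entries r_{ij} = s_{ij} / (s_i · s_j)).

Step 1 — column means:
  mean(X) = (2 + 1 + 4 + 3 + 7 + 3) / 6 = 20/6 = 3.3333
  mean(Y) = (7 + 7 + 2 + 4 + 3 + 4) / 6 = 27/6 = 4.5

Step 2 — sample variances and covariances s[i,j] = (1/(n-1)) · Σ_k (x_{k,i} - mean_i) · (x_{k,j} - mean_j), with n-1 = 5:
  s[X,X] = ((-1.3333)·(-1.3333) + (-2.3333)·(-2.3333) + (0.6667)·(0.6667) + (-0.3333)·(-0.3333) + (3.6667)·(3.6667) + (-0.3333)·(-0.3333)) / 5 = 21.3333/5 = 4.2667
  s[X,Y] = ((-1.3333)·(2.5) + (-2.3333)·(2.5) + (0.6667)·(-2.5) + (-0.3333)·(-0.5) + (3.6667)·(-1.5) + (-0.3333)·(-0.5)) / 5 = -16/5 = -3.2
  s[Y,Y] = ((2.5)·(2.5) + (2.5)·(2.5) + (-2.5)·(-2.5) + (-0.5)·(-0.5) + (-1.5)·(-1.5) + (-0.5)·(-0.5)) / 5 = 21.5/5 = 4.3
  Sample standard deviations s_i = √(s[i,i]):
  s(X) = √(4.2667) = 2.0656
  s(Y) = √(4.3) = 2.0736

Step 3 — r_{ij} = s_{ij} / (s_i · s_j):
  r[X,X] = 1 (diagonal).
  r[X,Y] = -3.2 / (2.0656 · 2.0736) = -3.2 / 4.2833 = -0.7471
  r[Y,Y] = 1 (diagonal).

R is symmetric with unit diagonal. Assembling:

R = [[1, -0.7471],
 [-0.7471, 1]]


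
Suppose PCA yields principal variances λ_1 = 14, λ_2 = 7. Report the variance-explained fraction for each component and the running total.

Step 1 — total variance = trace(Sigma) = Σ λ_i = 14 + 7 = 21.

Step 2 — fraction explained by component i = λ_i / Σ λ:
  PC1: 14/21 = 0.6667
  PC2: 7/21 = 0.3333

Step 3 — cumulative fraction after k components = (λ_1 + ... + λ_k) / Σ λ:
  k = 1: 14/21 = 0.6667
  k = 2: (14 + 7)/21 = 21/21 = 1

Summary (fraction, with percent):

explained: PC1 0.6667 (66.67%), PC2 0.3333 (33.33%);  cumulative: 0.6667, 1


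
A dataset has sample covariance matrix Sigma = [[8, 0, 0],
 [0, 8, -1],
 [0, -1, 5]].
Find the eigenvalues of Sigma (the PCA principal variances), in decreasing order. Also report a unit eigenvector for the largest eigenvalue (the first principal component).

Step 1 — characteristic polynomial p(λ) = det(λI - Sigma) = λ³ - tr·λ² + c_1·λ - det, where tr = trace, c_1 = sum of the principal 2×2 minors, det = det(Sigma):
  tr = 8 + 8 + 5 = 21,
  c_1 = (8·8 - (0)²) + (8·5 - (0)²) + (8·5 - (-1)²) = 64 + 40 + 39 = 143,
  det = 8·(8·5 - (-1)²) - (0)·((0)·5 - (-1)·(0)) + (0)·((0)·(-1) - 8·(0)) = 8·(39) - (0)·(0) + (0)·(0) = 312.
  So p(λ) = λ³ - 21λ² + 143λ - 312.
Step 2 — look for an integer root (rational root theorem: any rational root is an integer divisor of 312). Testing λ = 8:
  p(8) = 512 - 1344 + 1144 - 312 = 0  ✓
  Dividing out (λ - 8): p(λ) = (λ - 8)(λ² - 13λ + 39).
Step 3 — remaining eigenvalues from the quadratic λ² - 13λ + 39 = 0:
  Δ = 13² - 4·39 = 169 - 156 = 13,  λ = (13 ± √13)/2 = (13 ± 3.6056)/2 ≈ 8.3028 or 4.6972.
  Sorted: λ_1 = 8.3028,  λ_2 = 8,  λ_3 = 4.6972  (check: sum = 21 = tr ✓).

Step 4 — unit eigenvector for λ_1 ≈ 8.3028: v spans the null space of (Sigma - λ_1 I), whose rows are
  r_1 = (-0.3028, 0, 0),  r_2 = (0, -0.3028, -1),  r_3 = (0, -1, -3.3028).
  v is orthogonal to every row, so take v ∝ r_1 × r_2 = ((0)·(-1) - (0)·(-0.3028), (0)·(0) - (-0.3028)·(-1), (-0.3028)·(-0.3028) - (0)·(0)) ≈ (0, -0.3028, 0.0917).
  Rescale (multiply by -1 so the first nonzero entry is positive): u = (0, 0.3028, -0.0917).
  ||u|| = √((0)² + (0.3028)² + (-0.0917)²) = √(0.1001) ≈ 0.3163,  v_1 = u/||u|| ≈ (0, 0.9571, -0.2898) (||v_1|| = 1).

λ_1 = 8.3028,  λ_2 = 8,  λ_3 = 4.6972;  v_1 ≈ (0, 0.9571, -0.2898)


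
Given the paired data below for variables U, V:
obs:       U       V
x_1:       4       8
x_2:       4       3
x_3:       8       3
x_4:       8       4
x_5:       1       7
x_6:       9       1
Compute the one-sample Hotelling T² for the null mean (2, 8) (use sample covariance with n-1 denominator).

Step 1 — sample mean vector:
  mean(U) = (4 + 4 + 8 + 8 + 1 + 9) / 6 = 34/6 = 5.6667
  mean(V) = (8 + 3 + 3 + 4 + 7 + 1) / 6 = 26/6 = 4.3333
  x̄ = (5.6667, 4.3333),  deviation x̄ - mu_0 = (5.6667, 4.3333) - (2, 8) = (3.6667, -3.6667).

Step 2 — sample covariance matrix, S[i,j] = (1/(n-1)) · Σ_k (x_{k,i} - mean_i) · (x_{k,j} - mean_j), divisor n-1 = 5:
  S[U,U] = ((-1.6667)·(-1.6667) + (-1.6667)·(-1.6667) + (2.3333)·(2.3333) + (2.3333)·(2.3333) + (-4.6667)·(-4.6667) + (3.3333)·(3.3333)) / 5 = 49.3333/5 = 9.8667
  S[U,V] = ((-1.6667)·(3.6667) + (-1.6667)·(-1.3333) + (2.3333)·(-1.3333) + (2.3333)·(-0.3333) + (-4.6667)·(2.6667) + (3.3333)·(-3.3333)) / 5 = -31.3333/5 = -6.2667
  S[V,V] = ((3.6667)·(3.6667) + (-1.3333)·(-1.3333) + (-1.3333)·(-1.3333) + (-0.3333)·(-0.3333) + (2.6667)·(2.6667) + (-3.3333)·(-3.3333)) / 5 = 35.3333/5 = 7.0667
  S = [[9.8667, -6.2667],
 [-6.2667, 7.0667]].

Step 3 — invert S. det(S) = 9.8667·7.0667 - (-6.2667)² = 30.4533.
  S^{-1} = (1/det) · [[d, -b], [-b, a]] = [[0.232, 0.2058],
 [0.2058, 0.324]].

Step 4 — quadratic form (x̄ - mu_0)^T · S^{-1} · (x̄ - mu_0):
  S^{-1} · (x̄ - mu_0) = (0.0963, -0.4335),
  (x̄ - mu_0)^T · [...] = (3.6667)·(0.0963) + (-3.6667)·(-0.4335) = 1.9425.

Step 5 — scale by n: T² = 6 · 1.9425 = 11.655.

T² ≈ 11.655


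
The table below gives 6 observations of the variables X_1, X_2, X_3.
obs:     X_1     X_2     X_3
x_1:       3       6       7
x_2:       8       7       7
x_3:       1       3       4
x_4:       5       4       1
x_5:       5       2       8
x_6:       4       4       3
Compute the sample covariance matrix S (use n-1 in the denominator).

Step 1 — column means:
  mean(X_1) = (3 + 8 + 1 + 5 + 5 + 4) / 6 = 26/6 = 4.3333
  mean(X_2) = (6 + 7 + 3 + 4 + 2 + 4) / 6 = 26/6 = 4.3333
  mean(X_3) = (7 + 7 + 4 + 1 + 8 + 3) / 6 = 30/6 = 5

Step 2 — sample covariance S[i,j] = (1/(n-1)) · Σ_k (x_{k,i} - mean_i) · (x_{k,j} - mean_j), with n-1 = 5.
  S[X_1,X_1] = ((-1.3333)·(-1.3333) + (3.6667)·(3.6667) + (-3.3333)·(-3.3333) + (0.6667)·(0.6667) + (0.6667)·(0.6667) + (-0.3333)·(-0.3333)) / 5 = 27.3333/5 = 5.4667
  S[X_1,X_2] = ((-1.3333)·(1.6667) + (3.6667)·(2.6667) + (-3.3333)·(-1.3333) + (0.6667)·(-0.3333) + (0.6667)·(-2.3333) + (-0.3333)·(-0.3333)) / 5 = 10.3333/5 = 2.0667
  S[X_1,X_3] = ((-1.3333)·(2) + (3.6667)·(2) + (-3.3333)·(-1) + (0.6667)·(-4) + (0.6667)·(3) + (-0.3333)·(-2)) / 5 = 8/5 = 1.6
  S[X_2,X_2] = ((1.6667)·(1.6667) + (2.6667)·(2.6667) + (-1.3333)·(-1.3333) + (-0.3333)·(-0.3333) + (-2.3333)·(-2.3333) + (-0.3333)·(-0.3333)) / 5 = 17.3333/5 = 3.4667
  S[X_2,X_3] = ((1.6667)·(2) + (2.6667)·(2) + (-1.3333)·(-1) + (-0.3333)·(-4) + (-2.3333)·(3) + (-0.3333)·(-2)) / 5 = 5/5 = 1
  S[X_3,X_3] = ((2)·(2) + (2)·(2) + (-1)·(-1) + (-4)·(-4) + (3)·(3) + (-2)·(-2)) / 5 = 38/5 = 7.6

S is symmetric (S[j,i] = S[i,j]). Assembling:

S = [[5.4667, 2.0667, 1.6],
 [2.0667, 3.4667, 1],
 [1.6, 1, 7.6]]


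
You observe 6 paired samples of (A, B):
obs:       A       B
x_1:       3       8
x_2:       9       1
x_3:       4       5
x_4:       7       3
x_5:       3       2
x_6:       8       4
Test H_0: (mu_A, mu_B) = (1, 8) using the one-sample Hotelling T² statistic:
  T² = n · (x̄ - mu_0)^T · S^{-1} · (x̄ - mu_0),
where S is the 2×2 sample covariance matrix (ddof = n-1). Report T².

Step 1 — sample mean vector:
  mean(A) = (3 + 9 + 4 + 7 + 3 + 8) / 6 = 34/6 = 5.6667
  mean(B) = (8 + 1 + 5 + 3 + 2 + 4) / 6 = 23/6 = 3.8333
  x̄ = (5.6667, 3.8333),  deviation x̄ - mu_0 = (5.6667, 3.8333) - (1, 8) = (4.6667, -4.1667).

Step 2 — sample covariance matrix, S[i,j] = (1/(n-1)) · Σ_k (x_{k,i} - mean_i) · (x_{k,j} - mean_j), divisor n-1 = 5:
  S[A,A] = ((-2.6667)·(-2.6667) + (3.3333)·(3.3333) + (-1.6667)·(-1.6667) + (1.3333)·(1.3333) + (-2.6667)·(-2.6667) + (2.3333)·(2.3333)) / 5 = 35.3333/5 = 7.0667
  S[A,B] = ((-2.6667)·(4.1667) + (3.3333)·(-2.8333) + (-1.6667)·(1.1667) + (1.3333)·(-0.8333) + (-2.6667)·(-1.8333) + (2.3333)·(0.1667)) / 5 = -18.3333/5 = -3.6667
  S[B,B] = ((4.1667)·(4.1667) + (-2.8333)·(-2.8333) + (1.1667)·(1.1667) + (-0.8333)·(-0.8333) + (-1.8333)·(-1.8333) + (0.1667)·(0.1667)) / 5 = 30.8333/5 = 6.1667
  S = [[7.0667, -3.6667],
 [-3.6667, 6.1667]].

Step 3 — invert S. det(S) = 7.0667·6.1667 - (-3.6667)² = 30.1333.
  S^{-1} = (1/det) · [[d, -b], [-b, a]] = [[0.2046, 0.1217],
 [0.1217, 0.2345]].

Step 4 — quadratic form (x̄ - mu_0)^T · S^{-1} · (x̄ - mu_0):
  S^{-1} · (x̄ - mu_0) = (0.448, -0.4093),
  (x̄ - mu_0)^T · [...] = (4.6667)·(0.448) + (-4.1667)·(-0.4093) = 3.7961.

Step 5 — scale by n: T² = 6 · 3.7961 = 22.7765.

T² ≈ 22.7765


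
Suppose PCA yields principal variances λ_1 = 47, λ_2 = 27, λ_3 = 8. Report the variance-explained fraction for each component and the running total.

Step 1 — total variance = trace(Sigma) = Σ λ_i = 47 + 27 + 8 = 82.

Step 2 — fraction explained by component i = λ_i / Σ λ:
  PC1: 47/82 = 0.5732
  PC2: 27/82 = 0.3293
  PC3: 8/82 = 0.0976

Step 3 — cumulative fraction after k components = (λ_1 + ... + λ_k) / Σ λ:
  k = 1: 47/82 = 0.5732
  k = 2: (47 + 27)/82 = 74/82 = 0.9024
  k = 3: (47 + 27 + 8)/82 = 82/82 = 1

Summary (fraction, with percent):

explained: PC1 0.5732 (57.32%), PC2 0.3293 (32.93%), PC3 0.0976 (9.76%);  cumulative: 0.5732, 0.9024, 1


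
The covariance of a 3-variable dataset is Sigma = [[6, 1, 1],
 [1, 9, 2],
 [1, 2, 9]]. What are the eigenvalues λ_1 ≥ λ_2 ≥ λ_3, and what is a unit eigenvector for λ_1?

Step 1 — characteristic polynomial p(λ) = det(λI - Sigma) = λ³ - tr·λ² + c_1·λ - det, where tr = trace, c_1 = sum of the principal 2×2 minors, det = det(Sigma):
  tr = 6 + 9 + 9 = 24,
  c_1 = (6·9 - (1)²) + (6·9 - (1)²) + (9·9 - (2)²) = 53 + 53 + 77 = 183,
  det = 6·(9·9 - (2)²) - (1)·((1)·9 - (2)·(1)) + (1)·((1)·(2) - 9·(1)) = 6·(77) - (1)·(7) + (1)·(-7) = 448.
  So p(λ) = λ³ - 24λ² + 183λ - 448.
Step 2 — look for an integer root (rational root theorem: any rational root is an integer divisor of 448). Testing λ = 7:
  p(7) = 343 - 1176 + 1281 - 448 = 0  ✓
  Dividing out (λ - 7): p(λ) = (λ - 7)(λ² - 17λ + 64).
Step 3 — remaining eigenvalues from the quadratic λ² - 17λ + 64 = 0:
  Δ = 17² - 4·64 = 289 - 256 = 33,  λ = (17 ± √33)/2 = (17 ± 5.7446)/2 ≈ 11.3723 or 5.6277.
  Sorted: λ_1 = 11.3723,  λ_2 = 7,  λ_3 = 5.6277  (check: sum = 24 = tr ✓).

Step 4 — unit eigenvector for λ_1 ≈ 11.3723: v spans the null space of (Sigma - λ_1 I), whose rows are
  r_1 = (-5.3723, 1, 1),  r_2 = (1, -2.3723, 2),  r_3 = (1, 2, -2.3723).
  v is orthogonal to every row, so take v ∝ r_1 × r_2 = ((1)·(2) - (1)·(-2.3723), (1)·(1) - (-5.3723)·(2), (-5.3723)·(-2.3723) - (1)·(1)) ≈ (4.3723, 11.7446, 11.7446).
  Let u = (4.3723, 11.7446, 11.7446).
  ||u|| = √((4.3723)² + (11.7446)² + (11.7446)²) = √(294.9863) ≈ 17.1752,  v_1 = u/||u|| ≈ (0.2546, 0.6838, 0.6838) (||v_1|| = 1).

λ_1 = 11.3723,  λ_2 = 7,  λ_3 = 5.6277;  v_1 ≈ (0.2546, 0.6838, 0.6838)


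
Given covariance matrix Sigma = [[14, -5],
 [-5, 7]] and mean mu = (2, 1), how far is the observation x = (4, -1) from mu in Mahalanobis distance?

Step 1 — centre the observation: (x - mu) = (2, -2).

Step 2 — invert Sigma. det(Sigma) = 14·7 - (-5)² = 73.
  Sigma^{-1} = (1/det) · [[d, -b], [-b, a]] = [[0.0959, 0.0685],
 [0.0685, 0.1918]].

Step 3 — form the quadratic (x - mu)^T · Sigma^{-1} · (x - mu):
  Sigma^{-1} · (x - mu) = (0.0548, -0.2466).
  (x - mu)^T · [Sigma^{-1} · (x - mu)] = (2)·(0.0548) + (-2)·(-0.2466) = 0.6027.

Step 4 — take square root: d = √(0.6027) ≈ 0.7764.

d(x, mu) = √(0.6027) ≈ 0.7764


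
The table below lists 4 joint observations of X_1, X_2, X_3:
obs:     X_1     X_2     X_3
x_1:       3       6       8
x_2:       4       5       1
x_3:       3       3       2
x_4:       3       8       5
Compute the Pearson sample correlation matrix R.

Step 1 — column means:
  mean(X_1) = (3 + 4 + 3 + 3) / 4 = 13/4 = 3.25
  mean(X_2) = (6 + 5 + 3 + 8) / 4 = 22/4 = 5.5
  mean(X_3) = (8 + 1 + 2 + 5) / 4 = 16/4 = 4

Step 2 — sample variances and covariances s[i,j] = (1/(n-1)) · Σ_k (x_{k,i} - mean_i) · (x_{k,j} - mean_j), with n-1 = 3:
  s[X_1,X_1] = ((-0.25)·(-0.25) + (0.75)·(0.75) + (-0.25)·(-0.25) + (-0.25)·(-0.25)) / 3 = 0.75/3 = 0.25
  s[X_1,X_2] = ((-0.25)·(0.5) + (0.75)·(-0.5) + (-0.25)·(-2.5) + (-0.25)·(2.5)) / 3 = -0.5/3 = -0.1667
  s[X_1,X_3] = ((-0.25)·(4) + (0.75)·(-3) + (-0.25)·(-2) + (-0.25)·(1)) / 3 = -3/3 = -1
  s[X_2,X_2] = ((0.5)·(0.5) + (-0.5)·(-0.5) + (-2.5)·(-2.5) + (2.5)·(2.5)) / 3 = 13/3 = 4.3333
  s[X_2,X_3] = ((0.5)·(4) + (-0.5)·(-3) + (-2.5)·(-2) + (2.5)·(1)) / 3 = 11/3 = 3.6667
  s[X_3,X_3] = ((4)·(4) + (-3)·(-3) + (-2)·(-2) + (1)·(1)) / 3 = 30/3 = 10
  Sample standard deviations s_i = √(s[i,i]):
  s(X_1) = √(0.25) = 0.5
  s(X_2) = √(4.3333) = 2.0817
  s(X_3) = √(10) = 3.1623

Step 3 — r_{ij} = s_{ij} / (s_i · s_j):
  r[X_1,X_1] = 1 (diagonal).
  r[X_1,X_2] = -0.1667 / (0.5 · 2.0817) = -0.1667 / 1.0408 = -0.1601
  r[X_1,X_3] = -1 / (0.5 · 3.1623) = -1 / 1.5811 = -0.6325
  r[X_2,X_2] = 1 (diagonal).
  r[X_2,X_3] = 3.6667 / (2.0817 · 3.1623) = 3.6667 / 6.5828 = 0.557
  r[X_3,X_3] = 1 (diagonal).

R is symmetric with unit diagonal. Assembling:

R = [[1, -0.1601, -0.6325],
 [-0.1601, 1, 0.557],
 [-0.6325, 0.557, 1]]


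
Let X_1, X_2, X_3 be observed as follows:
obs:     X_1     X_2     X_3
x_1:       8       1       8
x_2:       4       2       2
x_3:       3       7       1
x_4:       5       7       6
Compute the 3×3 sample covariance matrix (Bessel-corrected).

Step 1 — column means:
  mean(X_1) = (8 + 4 + 3 + 5) / 4 = 20/4 = 5
  mean(X_2) = (1 + 2 + 7 + 7) / 4 = 17/4 = 4.25
  mean(X_3) = (8 + 2 + 1 + 6) / 4 = 17/4 = 4.25

Step 2 — sample covariance S[i,j] = (1/(n-1)) · Σ_k (x_{k,i} - mean_i) · (x_{k,j} - mean_j), with n-1 = 3.
  S[X_1,X_1] = ((3)·(3) + (-1)·(-1) + (-2)·(-2) + (0)·(0)) / 3 = 14/3 = 4.6667
  S[X_1,X_2] = ((3)·(-3.25) + (-1)·(-2.25) + (-2)·(2.75) + (0)·(2.75)) / 3 = -13/3 = -4.3333
  S[X_1,X_3] = ((3)·(3.75) + (-1)·(-2.25) + (-2)·(-3.25) + (0)·(1.75)) / 3 = 20/3 = 6.6667
  S[X_2,X_2] = ((-3.25)·(-3.25) + (-2.25)·(-2.25) + (2.75)·(2.75) + (2.75)·(2.75)) / 3 = 30.75/3 = 10.25
  S[X_2,X_3] = ((-3.25)·(3.75) + (-2.25)·(-2.25) + (2.75)·(-3.25) + (2.75)·(1.75)) / 3 = -11.25/3 = -3.75
  S[X_3,X_3] = ((3.75)·(3.75) + (-2.25)·(-2.25) + (-3.25)·(-3.25) + (1.75)·(1.75)) / 3 = 32.75/3 = 10.9167

S is symmetric (S[j,i] = S[i,j]). Assembling:

S = [[4.6667, -4.3333, 6.6667],
 [-4.3333, 10.25, -3.75],
 [6.6667, -3.75, 10.9167]]


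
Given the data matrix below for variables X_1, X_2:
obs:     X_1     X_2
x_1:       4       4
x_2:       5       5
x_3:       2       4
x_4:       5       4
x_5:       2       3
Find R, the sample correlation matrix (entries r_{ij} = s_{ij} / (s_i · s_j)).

Step 1 — column means:
  mean(X_1) = (4 + 5 + 2 + 5 + 2) / 5 = 18/5 = 3.6
  mean(X_2) = (4 + 5 + 4 + 4 + 3) / 5 = 20/5 = 4

Step 2 — sample variances and covariances s[i,j] = (1/(n-1)) · Σ_k (x_{k,i} - mean_i) · (x_{k,j} - mean_j), with n-1 = 4:
  s[X_1,X_1] = ((0.4)·(0.4) + (1.4)·(1.4) + (-1.6)·(-1.6) + (1.4)·(1.4) + (-1.6)·(-1.6)) / 4 = 9.2/4 = 2.3
  s[X_1,X_2] = ((0.4)·(0) + (1.4)·(1) + (-1.6)·(0) + (1.4)·(0) + (-1.6)·(-1)) / 4 = 3/4 = 0.75
  s[X_2,X_2] = ((0)·(0) + (1)·(1) + (0)·(0) + (0)·(0) + (-1)·(-1)) / 4 = 2/4 = 0.5
  Sample standard deviations s_i = √(s[i,i]):
  s(X_1) = √(2.3) = 1.5166
  s(X_2) = √(0.5) = 0.7071

Step 3 — r_{ij} = s_{ij} / (s_i · s_j):
  r[X_1,X_1] = 1 (diagonal).
  r[X_1,X_2] = 0.75 / (1.5166 · 0.7071) = 0.75 / 1.0724 = 0.6994
  r[X_2,X_2] = 1 (diagonal).

R is symmetric with unit diagonal. Assembling:

R = [[1, 0.6994],
 [0.6994, 1]]


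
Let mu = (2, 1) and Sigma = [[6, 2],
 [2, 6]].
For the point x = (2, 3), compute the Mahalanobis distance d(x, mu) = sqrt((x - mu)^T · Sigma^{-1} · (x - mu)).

Step 1 — centre the observation: (x - mu) = (0, 2).

Step 2 — invert Sigma. det(Sigma) = 6·6 - (2)² = 32.
  Sigma^{-1} = (1/det) · [[d, -b], [-b, a]] = [[0.1875, -0.0625],
 [-0.0625, 0.1875]].

Step 3 — form the quadratic (x - mu)^T · Sigma^{-1} · (x - mu):
  Sigma^{-1} · (x - mu) = (-0.125, 0.375).
  (x - mu)^T · [Sigma^{-1} · (x - mu)] = (0)·(-0.125) + (2)·(0.375) = 0.75.

Step 4 — take square root: d = √(0.75) ≈ 0.866.

d(x, mu) = √(0.75) ≈ 0.866


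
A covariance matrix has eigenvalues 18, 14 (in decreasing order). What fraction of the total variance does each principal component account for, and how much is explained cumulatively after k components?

Step 1 — total variance = trace(Sigma) = Σ λ_i = 18 + 14 = 32.

Step 2 — fraction explained by component i = λ_i / Σ λ:
  PC1: 18/32 = 0.5625
  PC2: 14/32 = 0.4375

Step 3 — cumulative fraction after k components = (λ_1 + ... + λ_k) / Σ λ:
  k = 1: 18/32 = 0.5625
  k = 2: (18 + 14)/32 = 32/32 = 1

Summary (fraction, with percent):

explained: PC1 0.5625 (56.25%), PC2 0.4375 (43.75%);  cumulative: 0.5625, 1


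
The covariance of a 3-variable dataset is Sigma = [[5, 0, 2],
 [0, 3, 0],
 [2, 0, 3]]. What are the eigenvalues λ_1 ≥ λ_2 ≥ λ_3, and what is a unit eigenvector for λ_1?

Step 1 — characteristic polynomial p(λ) = det(λI - Sigma) = λ³ - tr·λ² + c_1·λ - det, where tr = trace, c_1 = sum of the principal 2×2 minors, det = det(Sigma):
  tr = 5 + 3 + 3 = 11,
  c_1 = (5·3 - (0)²) + (5·3 - (2)²) + (3·3 - (0)²) = 15 + 11 + 9 = 35,
  det = 5·(3·3 - (0)²) - (0)·((0)·3 - (0)·(2)) + (2)·((0)·(0) - 3·(2)) = 5·(9) - (0)·(0) + (2)·(-6) = 33.
  So p(λ) = λ³ - 11λ² + 35λ - 33.
Step 2 — look for an integer root (rational root theorem: any rational root is an integer divisor of 33). Testing λ = 3:
  p(3) = 27 - 99 + 105 - 33 = 0  ✓
  Dividing out (λ - 3): p(λ) = (λ - 3)(λ² - 8λ + 11).
Step 3 — remaining eigenvalues from the quadratic λ² - 8λ + 11 = 0:
  Δ = 8² - 4·11 = 64 - 44 = 20,  λ = (8 ± √20)/2 = (8 ± 4.4721)/2 ≈ 6.2361 or 1.7639.
  Sorted: λ_1 = 6.2361,  λ_2 = 3,  λ_3 = 1.7639  (check: sum = 11 = tr ✓).

Step 4 — unit eigenvector for λ_1 ≈ 6.2361: v spans the null space of (Sigma - λ_1 I), whose rows are
  r_1 = (-1.2361, 0, 2),  r_2 = (0, -3.2361, 0),  r_3 = (2, 0, -3.2361).
  v is orthogonal to every row, so take v ∝ r_1 × r_2 = ((0)·(0) - (2)·(-3.2361), (2)·(0) - (-1.2361)·(0), (-1.2361)·(-3.2361) - (0)·(0)) ≈ (6.4721, 0, 4).
  Let u = (6.4721, 0, 4).
  ||u|| = √((6.4721)² + (0)² + (4)²) = √(57.8885) ≈ 7.6085,  v_1 = u/||u|| ≈ (0.8507, 0, 0.5257) (||v_1|| = 1).

λ_1 = 6.2361,  λ_2 = 3,  λ_3 = 1.7639;  v_1 ≈ (0.8507, 0, 0.5257)


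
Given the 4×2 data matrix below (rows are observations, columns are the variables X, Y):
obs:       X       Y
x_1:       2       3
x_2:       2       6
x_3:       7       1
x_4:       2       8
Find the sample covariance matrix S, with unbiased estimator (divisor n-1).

Step 1 — column means:
  mean(X) = (2 + 2 + 7 + 2) / 4 = 13/4 = 3.25
  mean(Y) = (3 + 6 + 1 + 8) / 4 = 18/4 = 4.5

Step 2 — sample covariance S[i,j] = (1/(n-1)) · Σ_k (x_{k,i} - mean_i) · (x_{k,j} - mean_j), with n-1 = 3.
  S[X,X] = ((-1.25)·(-1.25) + (-1.25)·(-1.25) + (3.75)·(3.75) + (-1.25)·(-1.25)) / 3 = 18.75/3 = 6.25
  S[X,Y] = ((-1.25)·(-1.5) + (-1.25)·(1.5) + (3.75)·(-3.5) + (-1.25)·(3.5)) / 3 = -17.5/3 = -5.8333
  S[Y,Y] = ((-1.5)·(-1.5) + (1.5)·(1.5) + (-3.5)·(-3.5) + (3.5)·(3.5)) / 3 = 29/3 = 9.6667

S is symmetric (S[j,i] = S[i,j]). Assembling:

S = [[6.25, -5.8333],
 [-5.8333, 9.6667]]


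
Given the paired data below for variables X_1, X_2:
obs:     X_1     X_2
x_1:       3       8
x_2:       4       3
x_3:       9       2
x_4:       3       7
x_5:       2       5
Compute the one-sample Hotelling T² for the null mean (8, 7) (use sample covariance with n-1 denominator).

Step 1 — sample mean vector:
  mean(X_1) = (3 + 4 + 9 + 3 + 2) / 5 = 21/5 = 4.2
  mean(X_2) = (8 + 3 + 2 + 7 + 5) / 5 = 25/5 = 5
  x̄ = (4.2, 5),  deviation x̄ - mu_0 = (4.2, 5) - (8, 7) = (-3.8, -2).

Step 2 — sample covariance matrix, S[i,j] = (1/(n-1)) · Σ_k (x_{k,i} - mean_i) · (x_{k,j} - mean_j), divisor n-1 = 4:
  S[X_1,X_1] = ((-1.2)·(-1.2) + (-0.2)·(-0.2) + (4.8)·(4.8) + (-1.2)·(-1.2) + (-2.2)·(-2.2)) / 4 = 30.8/4 = 7.7
  S[X_1,X_2] = ((-1.2)·(3) + (-0.2)·(-2) + (4.8)·(-3) + (-1.2)·(2) + (-2.2)·(0)) / 4 = -20/4 = -5
  S[X_2,X_2] = ((3)·(3) + (-2)·(-2) + (-3)·(-3) + (2)·(2) + (0)·(0)) / 4 = 26/4 = 6.5
  S = [[7.7, -5],
 [-5, 6.5]].

Step 3 — invert S. det(S) = 7.7·6.5 - (-5)² = 25.05.
  S^{-1} = (1/det) · [[d, -b], [-b, a]] = [[0.2595, 0.1996],
 [0.1996, 0.3074]].

Step 4 — quadratic form (x̄ - mu_0)^T · S^{-1} · (x̄ - mu_0):
  S^{-1} · (x̄ - mu_0) = (-1.3852, -1.3733),
  (x̄ - mu_0)^T · [...] = (-3.8)·(-1.3852) + (-2)·(-1.3733) = 8.0104.

Step 5 — scale by n: T² = 5 · 8.0104 = 40.0519.

T² ≈ 40.0519


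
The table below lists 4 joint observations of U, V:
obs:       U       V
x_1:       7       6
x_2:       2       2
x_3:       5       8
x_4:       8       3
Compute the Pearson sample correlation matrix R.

Step 1 — column means:
  mean(U) = (7 + 2 + 5 + 8) / 4 = 22/4 = 5.5
  mean(V) = (6 + 2 + 8 + 3) / 4 = 19/4 = 4.75

Step 2 — sample variances and covariances s[i,j] = (1/(n-1)) · Σ_k (x_{k,i} - mean_i) · (x_{k,j} - mean_j), with n-1 = 3:
  s[U,U] = ((1.5)·(1.5) + (-3.5)·(-3.5) + (-0.5)·(-0.5) + (2.5)·(2.5)) / 3 = 21/3 = 7
  s[U,V] = ((1.5)·(1.25) + (-3.5)·(-2.75) + (-0.5)·(3.25) + (2.5)·(-1.75)) / 3 = 5.5/3 = 1.8333
  s[V,V] = ((1.25)·(1.25) + (-2.75)·(-2.75) + (3.25)·(3.25) + (-1.75)·(-1.75)) / 3 = 22.75/3 = 7.5833
  Sample standard deviations s_i = √(s[i,i]):
  s(U) = √(7) = 2.6458
  s(V) = √(7.5833) = 2.7538

Step 3 — r_{ij} = s_{ij} / (s_i · s_j):
  r[U,U] = 1 (diagonal).
  r[U,V] = 1.8333 / (2.6458 · 2.7538) = 1.8333 / 7.2858 = 0.2516
  r[V,V] = 1 (diagonal).

R is symmetric with unit diagonal. Assembling:

R = [[1, 0.2516],
 [0.2516, 1]]


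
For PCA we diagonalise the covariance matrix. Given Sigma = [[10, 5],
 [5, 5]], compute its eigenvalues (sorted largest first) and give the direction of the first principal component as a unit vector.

Step 1 — characteristic polynomial of 2×2 Sigma:
  det(Sigma - λI) = λ² - trace · λ + det = 0.
  trace = 10 + 5 = 15, det = 10·5 - (5)² = 25.
Step 2 — discriminant:
  Δ = trace² - 4·det = 225 - 100 = 125.
Step 3 — eigenvalues:
  λ = (trace ± √Δ)/2 = (15 ± 11.1803)/2,
  λ_1 = 13.0902,  λ_2 = 1.9098.

Step 4 — unit eigenvector for λ_1: solve (Sigma - λ_1 I)v = 0. First row:
  (10 - 13.0902)·v_x + (5)·v_y = 0, i.e. (-3.0902)·v_x + (5)·v_y = 0,
  so v ∝ (b, λ_1 - a) = (5, 3.0902) = u.
  ||u|| = √((5)² + (3.0902)²) = √(34.5492) ≈ 5.8779,
  v_1 = u/||u|| ≈ (0.8507, 0.5257) (||v_1|| = 1).

λ_1 = 13.0902,  λ_2 = 1.9098;  v_1 ≈ (0.8507, 0.5257)


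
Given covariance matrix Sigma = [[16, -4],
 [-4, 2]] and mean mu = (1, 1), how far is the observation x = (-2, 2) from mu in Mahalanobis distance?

Step 1 — centre the observation: (x - mu) = (-3, 1).

Step 2 — invert Sigma. det(Sigma) = 16·2 - (-4)² = 16.
  Sigma^{-1} = (1/det) · [[d, -b], [-b, a]] = [[0.125, 0.25],
 [0.25, 1]].

Step 3 — form the quadratic (x - mu)^T · Sigma^{-1} · (x - mu):
  Sigma^{-1} · (x - mu) = (-0.125, 0.25).
  (x - mu)^T · [Sigma^{-1} · (x - mu)] = (-3)·(-0.125) + (1)·(0.25) = 0.625.

Step 4 — take square root: d = √(0.625) ≈ 0.7906.

d(x, mu) = √(0.625) ≈ 0.7906


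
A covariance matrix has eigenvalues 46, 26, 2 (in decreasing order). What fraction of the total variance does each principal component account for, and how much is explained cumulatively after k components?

Step 1 — total variance = trace(Sigma) = Σ λ_i = 46 + 26 + 2 = 74.

Step 2 — fraction explained by component i = λ_i / Σ λ:
  PC1: 46/74 = 0.6216
  PC2: 26/74 = 0.3514
  PC3: 2/74 = 0.027

Step 3 — cumulative fraction after k components = (λ_1 + ... + λ_k) / Σ λ:
  k = 1: 46/74 = 0.6216
  k = 2: (46 + 26)/74 = 72/74 = 0.973
  k = 3: (46 + 26 + 2)/74 = 74/74 = 1

Summary (fraction, with percent):

explained: PC1 0.6216 (62.16%), PC2 0.3514 (35.14%), PC3 0.027 (2.7%);  cumulative: 0.6216, 0.973, 1


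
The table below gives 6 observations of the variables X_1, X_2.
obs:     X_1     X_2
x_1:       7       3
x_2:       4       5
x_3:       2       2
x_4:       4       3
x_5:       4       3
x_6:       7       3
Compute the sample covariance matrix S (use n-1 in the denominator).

Step 1 — column means:
  mean(X_1) = (7 + 4 + 2 + 4 + 4 + 7) / 6 = 28/6 = 4.6667
  mean(X_2) = (3 + 5 + 2 + 3 + 3 + 3) / 6 = 19/6 = 3.1667

Step 2 — sample covariance S[i,j] = (1/(n-1)) · Σ_k (x_{k,i} - mean_i) · (x_{k,j} - mean_j), with n-1 = 5.
  S[X_1,X_1] = ((2.3333)·(2.3333) + (-0.6667)·(-0.6667) + (-2.6667)·(-2.6667) + (-0.6667)·(-0.6667) + (-0.6667)·(-0.6667) + (2.3333)·(2.3333)) / 5 = 19.3333/5 = 3.8667
  S[X_1,X_2] = ((2.3333)·(-0.1667) + (-0.6667)·(1.8333) + (-2.6667)·(-1.1667) + (-0.6667)·(-0.1667) + (-0.6667)·(-0.1667) + (2.3333)·(-0.1667)) / 5 = 1.3333/5 = 0.2667
  S[X_2,X_2] = ((-0.1667)·(-0.1667) + (1.8333)·(1.8333) + (-1.1667)·(-1.1667) + (-0.1667)·(-0.1667) + (-0.1667)·(-0.1667) + (-0.1667)·(-0.1667)) / 5 = 4.8333/5 = 0.9667

S is symmetric (S[j,i] = S[i,j]). Assembling:

S = [[3.8667, 0.2667],
 [0.2667, 0.9667]]


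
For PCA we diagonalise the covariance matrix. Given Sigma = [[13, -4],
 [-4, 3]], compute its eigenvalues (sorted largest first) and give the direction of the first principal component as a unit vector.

Step 1 — characteristic polynomial of 2×2 Sigma:
  det(Sigma - λI) = λ² - trace · λ + det = 0.
  trace = 13 + 3 = 16, det = 13·3 - (-4)² = 23.
Step 2 — discriminant:
  Δ = trace² - 4·det = 256 - 92 = 164.
Step 3 — eigenvalues:
  λ = (trace ± √Δ)/2 = (16 ± 12.8062)/2,
  λ_1 = 14.4031,  λ_2 = 1.5969.

Step 4 — unit eigenvector for λ_1: solve (Sigma - λ_1 I)v = 0. First row:
  (13 - 14.4031)·v_x + (-4)·v_y = 0, i.e. (-1.4031)·v_x + (-4)·v_y = 0,
  so v ∝ (b, λ_1 - a) = (-4, 1.4031); multiply by -1 so the first entry is positive: u = (4, -1.4031).
  ||u|| = √((4)² + (-1.4031)²) = √(17.9688) ≈ 4.239,
  v_1 = u/||u|| ≈ (0.9436, -0.331) (||v_1|| = 1).

λ_1 = 14.4031,  λ_2 = 1.5969;  v_1 ≈ (0.9436, -0.331)


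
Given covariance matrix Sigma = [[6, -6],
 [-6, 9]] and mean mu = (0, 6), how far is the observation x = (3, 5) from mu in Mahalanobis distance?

Step 1 — centre the observation: (x - mu) = (3, -1).

Step 2 — invert Sigma. det(Sigma) = 6·9 - (-6)² = 18.
  Sigma^{-1} = (1/det) · [[d, -b], [-b, a]] = [[0.5, 0.3333],
 [0.3333, 0.3333]].

Step 3 — form the quadratic (x - mu)^T · Sigma^{-1} · (x - mu):
  Sigma^{-1} · (x - mu) = (1.1667, 0.6667).
  (x - mu)^T · [Sigma^{-1} · (x - mu)] = (3)·(1.1667) + (-1)·(0.6667) = 2.8333.

Step 4 — take square root: d = √(2.8333) ≈ 1.6833.

d(x, mu) = √(2.8333) ≈ 1.6833


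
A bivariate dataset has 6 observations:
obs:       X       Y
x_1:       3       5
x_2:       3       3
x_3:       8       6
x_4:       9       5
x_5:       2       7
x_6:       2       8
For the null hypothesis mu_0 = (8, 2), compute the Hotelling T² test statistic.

Step 1 — sample mean vector:
  mean(X) = (3 + 3 + 8 + 9 + 2 + 2) / 6 = 27/6 = 4.5
  mean(Y) = (5 + 3 + 6 + 5 + 7 + 8) / 6 = 34/6 = 5.6667
  x̄ = (4.5, 5.6667),  deviation x̄ - mu_0 = (4.5, 5.6667) - (8, 2) = (-3.5, 3.6667).

Step 2 — sample covariance matrix, S[i,j] = (1/(n-1)) · Σ_k (x_{k,i} - mean_i) · (x_{k,j} - mean_j), divisor n-1 = 5:
  S[X,X] = ((-1.5)·(-1.5) + (-1.5)·(-1.5) + (3.5)·(3.5) + (4.5)·(4.5) + (-2.5)·(-2.5) + (-2.5)·(-2.5)) / 5 = 49.5/5 = 9.9
  S[X,Y] = ((-1.5)·(-0.6667) + (-1.5)·(-2.6667) + (3.5)·(0.3333) + (4.5)·(-0.6667) + (-2.5)·(1.3333) + (-2.5)·(2.3333)) / 5 = -6/5 = -1.2
  S[Y,Y] = ((-0.6667)·(-0.6667) + (-2.6667)·(-2.6667) + (0.3333)·(0.3333) + (-0.6667)·(-0.6667) + (1.3333)·(1.3333) + (2.3333)·(2.3333)) / 5 = 15.3333/5 = 3.0667
  S = [[9.9, -1.2],
 [-1.2, 3.0667]].

Step 3 — invert S. det(S) = 9.9·3.0667 - (-1.2)² = 28.92.
  S^{-1} = (1/det) · [[d, -b], [-b, a]] = [[0.106, 0.0415],
 [0.0415, 0.3423]].

Step 4 — quadratic form (x̄ - mu_0)^T · S^{-1} · (x̄ - mu_0):
  S^{-1} · (x̄ - mu_0) = (-0.219, 1.11),
  (x̄ - mu_0)^T · [...] = (-3.5)·(-0.219) + (3.6667)·(1.11) = 4.8363.

Step 5 — scale by n: T² = 6 · 4.8363 = 29.018.

T² ≈ 29.018


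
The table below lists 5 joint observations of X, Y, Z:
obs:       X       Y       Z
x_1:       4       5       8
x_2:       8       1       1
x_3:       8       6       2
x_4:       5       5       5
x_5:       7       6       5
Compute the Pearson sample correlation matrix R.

Step 1 — column means:
  mean(X) = (4 + 8 + 8 + 5 + 7) / 5 = 32/5 = 6.4
  mean(Y) = (5 + 1 + 6 + 5 + 6) / 5 = 23/5 = 4.6
  mean(Z) = (8 + 1 + 2 + 5 + 5) / 5 = 21/5 = 4.2

Step 2 — sample variances and covariances s[i,j] = (1/(n-1)) · Σ_k (x_{k,i} - mean_i) · (x_{k,j} - mean_j), with n-1 = 4:
  s[X,X] = ((-2.4)·(-2.4) + (1.6)·(1.6) + (1.6)·(1.6) + (-1.4)·(-1.4) + (0.6)·(0.6)) / 4 = 13.2/4 = 3.3
  s[X,Y] = ((-2.4)·(0.4) + (1.6)·(-3.6) + (1.6)·(1.4) + (-1.4)·(0.4) + (0.6)·(1.4)) / 4 = -4.2/4 = -1.05
  s[X,Z] = ((-2.4)·(3.8) + (1.6)·(-3.2) + (1.6)·(-2.2) + (-1.4)·(0.8) + (0.6)·(0.8)) / 4 = -18.4/4 = -4.6
  s[Y,Y] = ((0.4)·(0.4) + (-3.6)·(-3.6) + (1.4)·(1.4) + (0.4)·(0.4) + (1.4)·(1.4)) / 4 = 17.2/4 = 4.3
  s[Y,Z] = ((0.4)·(3.8) + (-3.6)·(-3.2) + (1.4)·(-2.2) + (0.4)·(0.8) + (1.4)·(0.8)) / 4 = 11.4/4 = 2.85
  s[Z,Z] = ((3.8)·(3.8) + (-3.2)·(-3.2) + (-2.2)·(-2.2) + (0.8)·(0.8) + (0.8)·(0.8)) / 4 = 30.8/4 = 7.7
  Sample standard deviations s_i = √(s[i,i]):
  s(X) = √(3.3) = 1.8166
  s(Y) = √(4.3) = 2.0736
  s(Z) = √(7.7) = 2.7749

Step 3 — r_{ij} = s_{ij} / (s_i · s_j):
  r[X,X] = 1 (diagonal).
  r[X,Y] = -1.05 / (1.8166 · 2.0736) = -1.05 / 3.767 = -0.2787
  r[X,Z] = -4.6 / (1.8166 · 2.7749) = -4.6 / 5.0408 = -0.9125
  r[Y,Y] = 1 (diagonal).
  r[Y,Z] = 2.85 / (2.0736 · 2.7749) = 2.85 / 5.7541 = 0.4953
  r[Z,Z] = 1 (diagonal).

R is symmetric with unit diagonal. Assembling:

R = [[1, -0.2787, -0.9125],
 [-0.2787, 1, 0.4953],
 [-0.9125, 0.4953, 1]]


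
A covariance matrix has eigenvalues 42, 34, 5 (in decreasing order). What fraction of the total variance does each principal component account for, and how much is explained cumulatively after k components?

Step 1 — total variance = trace(Sigma) = Σ λ_i = 42 + 34 + 5 = 81.

Step 2 — fraction explained by component i = λ_i / Σ λ:
  PC1: 42/81 = 0.5185
  PC2: 34/81 = 0.4198
  PC3: 5/81 = 0.0617

Step 3 — cumulative fraction after k components = (λ_1 + ... + λ_k) / Σ λ:
  k = 1: 42/81 = 0.5185
  k = 2: (42 + 34)/81 = 76/81 = 0.9383
  k = 3: (42 + 34 + 5)/81 = 81/81 = 1

Summary (fraction, with percent):

explained: PC1 0.5185 (51.85%), PC2 0.4198 (41.98%), PC3 0.0617 (6.17%);  cumulative: 0.5185, 0.9383, 1


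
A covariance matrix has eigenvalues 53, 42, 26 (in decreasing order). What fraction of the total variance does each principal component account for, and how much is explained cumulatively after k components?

Step 1 — total variance = trace(Sigma) = Σ λ_i = 53 + 42 + 26 = 121.

Step 2 — fraction explained by component i = λ_i / Σ λ:
  PC1: 53/121 = 0.438
  PC2: 42/121 = 0.3471
  PC3: 26/121 = 0.2149

Step 3 — cumulative fraction after k components = (λ_1 + ... + λ_k) / Σ λ:
  k = 1: 53/121 = 0.438
  k = 2: (53 + 42)/121 = 95/121 = 0.7851
  k = 3: (53 + 42 + 26)/121 = 121/121 = 1

Summary (fraction, with percent):

explained: PC1 0.438 (43.8%), PC2 0.3471 (34.71%), PC3 0.2149 (21.49%);  cumulative: 0.438, 0.7851, 1


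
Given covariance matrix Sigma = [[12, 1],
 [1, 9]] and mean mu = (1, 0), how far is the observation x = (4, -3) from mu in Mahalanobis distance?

Step 1 — centre the observation: (x - mu) = (3, -3).

Step 2 — invert Sigma. det(Sigma) = 12·9 - (1)² = 107.
  Sigma^{-1} = (1/det) · [[d, -b], [-b, a]] = [[0.0841, -0.0093],
 [-0.0093, 0.1121]].

Step 3 — form the quadratic (x - mu)^T · Sigma^{-1} · (x - mu):
  Sigma^{-1} · (x - mu) = (0.2804, -0.3645).
  (x - mu)^T · [Sigma^{-1} · (x - mu)] = (3)·(0.2804) + (-3)·(-0.3645) = 1.9346.

Step 4 — take square root: d = √(1.9346) ≈ 1.3909.

d(x, mu) = √(1.9346) ≈ 1.3909


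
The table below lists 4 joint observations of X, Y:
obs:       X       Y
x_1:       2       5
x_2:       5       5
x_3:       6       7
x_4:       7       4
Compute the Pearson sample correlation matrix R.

Step 1 — column means:
  mean(X) = (2 + 5 + 6 + 7) / 4 = 20/4 = 5
  mean(Y) = (5 + 5 + 7 + 4) / 4 = 21/4 = 5.25

Step 2 — sample variances and covariances s[i,j] = (1/(n-1)) · Σ_k (x_{k,i} - mean_i) · (x_{k,j} - mean_j), with n-1 = 3:
  s[X,X] = ((-3)·(-3) + (0)·(0) + (1)·(1) + (2)·(2)) / 3 = 14/3 = 4.6667
  s[X,Y] = ((-3)·(-0.25) + (0)·(-0.25) + (1)·(1.75) + (2)·(-1.25)) / 3 = 0/3 = 0
  s[Y,Y] = ((-0.25)·(-0.25) + (-0.25)·(-0.25) + (1.75)·(1.75) + (-1.25)·(-1.25)) / 3 = 4.75/3 = 1.5833
  Sample standard deviations s_i = √(s[i,i]):
  s(X) = √(4.6667) = 2.1602
  s(Y) = √(1.5833) = 1.2583

Step 3 — r_{ij} = s_{ij} / (s_i · s_j):
  r[X,X] = 1 (diagonal).
  r[X,Y] = 0 / (2.1602 · 1.2583) = 0 / 2.7183 = 0
  r[Y,Y] = 1 (diagonal).

R is symmetric with unit diagonal. Assembling:

R = [[1, 0],
 [0, 1]]


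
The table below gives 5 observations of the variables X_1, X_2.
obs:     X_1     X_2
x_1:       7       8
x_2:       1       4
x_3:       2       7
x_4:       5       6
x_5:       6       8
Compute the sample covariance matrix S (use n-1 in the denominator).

Step 1 — column means:
  mean(X_1) = (7 + 1 + 2 + 5 + 6) / 5 = 21/5 = 4.2
  mean(X_2) = (8 + 4 + 7 + 6 + 8) / 5 = 33/5 = 6.6

Step 2 — sample covariance S[i,j] = (1/(n-1)) · Σ_k (x_{k,i} - mean_i) · (x_{k,j} - mean_j), with n-1 = 4.
  S[X_1,X_1] = ((2.8)·(2.8) + (-3.2)·(-3.2) + (-2.2)·(-2.2) + (0.8)·(0.8) + (1.8)·(1.8)) / 4 = 26.8/4 = 6.7
  S[X_1,X_2] = ((2.8)·(1.4) + (-3.2)·(-2.6) + (-2.2)·(0.4) + (0.8)·(-0.6) + (1.8)·(1.4)) / 4 = 13.4/4 = 3.35
  S[X_2,X_2] = ((1.4)·(1.4) + (-2.6)·(-2.6) + (0.4)·(0.4) + (-0.6)·(-0.6) + (1.4)·(1.4)) / 4 = 11.2/4 = 2.8

S is symmetric (S[j,i] = S[i,j]). Assembling:

S = [[6.7, 3.35],
 [3.35, 2.8]]


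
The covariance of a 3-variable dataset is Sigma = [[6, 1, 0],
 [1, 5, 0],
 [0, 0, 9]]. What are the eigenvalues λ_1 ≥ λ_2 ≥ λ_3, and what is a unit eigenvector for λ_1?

Step 1 — characteristic polynomial p(λ) = det(λI - Sigma) = λ³ - tr·λ² + c_1·λ - det, where tr = trace, c_1 = sum of the principal 2×2 minors, det = det(Sigma):
  tr = 6 + 5 + 9 = 20,
  c_1 = (6·5 - (1)²) + (6·9 - (0)²) + (5·9 - (0)²) = 29 + 54 + 45 = 128,
  det = 6·(5·9 - (0)²) - (1)·((1)·9 - (0)·(0)) + (0)·((1)·(0) - 5·(0)) = 6·(45) - (1)·(9) + (0)·(0) = 261.
  So p(λ) = λ³ - 20λ² + 128λ - 261.
Step 2 — look for an integer root (rational root theorem: any rational root is an integer divisor of 261). Testing λ = 9:
  p(9) = 729 - 1620 + 1152 - 261 = 0  ✓
  Dividing out (λ - 9): p(λ) = (λ - 9)(λ² - 11λ + 29).
Step 3 — remaining eigenvalues from the quadratic λ² - 11λ + 29 = 0:
  Δ = 11² - 4·29 = 121 - 116 = 5,  λ = (11 ± √5)/2 = (11 ± 2.2361)/2 ≈ 6.618 or 4.382.
  Sorted: λ_1 = 9,  λ_2 = 6.618,  λ_3 = 4.382  (check: sum = 20 = tr ✓).

Step 4 — unit eigenvector for λ_1 = 9: v spans the null space of (Sigma - λ_1 I), whose rows are
  r_1 = (-3, 1, 0),  r_2 = (1, -4, 0),  r_3 = (0, 0, 0).
  v is orthogonal to every row, so take v ∝ r_1 × r_2 = ((1)·(0) - (0)·(-4), (0)·(1) - (-3)·(0), (-3)·(-4) - (1)·(1)) = (0, 0, 11).
  Rescale (divide by 11): u = (0, 0, 1).
  ||u|| = √((0)² + (0)² + (1)²) = √(1) = 1,  v_1 = u/||u|| ≈ (0, 0, 1) (||v_1|| = 1).

λ_1 = 9,  λ_2 = 6.618,  λ_3 = 4.382;  v_1 ≈ (0, 0, 1)
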